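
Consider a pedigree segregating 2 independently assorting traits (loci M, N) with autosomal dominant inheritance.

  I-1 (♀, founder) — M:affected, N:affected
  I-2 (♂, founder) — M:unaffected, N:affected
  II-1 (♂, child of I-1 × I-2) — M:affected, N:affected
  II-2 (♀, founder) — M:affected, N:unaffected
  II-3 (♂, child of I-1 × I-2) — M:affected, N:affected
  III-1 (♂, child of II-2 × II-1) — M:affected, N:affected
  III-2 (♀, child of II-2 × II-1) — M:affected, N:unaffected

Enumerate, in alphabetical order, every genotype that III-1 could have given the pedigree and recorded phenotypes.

III-1 ∈ {MM Nn, Mm Nn}

M/I-1 aff ·: Mm|MM
M/I-2 un ·: mm
M/II-1 aff I-1×I-2: Mm
M/II-2 aff ·: Mm|MM
M/II-3 aff I-1×I-2: Mm
M/III-1 aff II-2×II-1: Mm|MM
M/III-2 aff II-2×II-1: Mm|MM
⇒ M over [I-1,I-2,II-1,II-2,II-3,III-1,III-2]: 16 consistent
N/I-1 aff ·: Nn|NN
N/I-2 aff ·: Nn|NN
N/II-1 aff I-1×I-2: Nn
N/II-2 un ·: nn
N/II-3 aff I-1×I-2: Nn|NN
N/III-1 aff II-2×II-1: Nn
N/III-2 un II-2×II-1: nn
⇒ N over [I-1,I-2,II-1,II-2,II-3,III-1,III-2]: 6 consistent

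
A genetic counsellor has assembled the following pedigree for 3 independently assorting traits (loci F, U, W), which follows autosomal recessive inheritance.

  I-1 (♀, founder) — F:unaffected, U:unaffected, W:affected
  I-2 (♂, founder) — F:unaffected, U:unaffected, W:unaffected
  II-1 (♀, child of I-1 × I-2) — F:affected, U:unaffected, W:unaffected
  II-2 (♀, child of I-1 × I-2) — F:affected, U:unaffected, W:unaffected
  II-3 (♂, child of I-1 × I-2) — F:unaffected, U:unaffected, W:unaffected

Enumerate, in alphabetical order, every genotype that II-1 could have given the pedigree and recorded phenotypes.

II-1 ∈ {ff UU Ww, ff Uu Ww}

F/I-1 un ·: Ff
F/I-2 un ·: Ff
F/II-1 aff I-1×I-2: ff
F/II-2 aff I-1×I-2: ff
F/II-3 un I-1×I-2: FF|Ff
⇒ F over [I-1,I-2,II-1,II-2,II-3]: 2 consistent
U/I-1 un ·: UU|Uu
U/I-2 un ·: UU|Uu
U/II-1 un I-1×I-2: UU|Uu
U/II-2 un I-1×I-2: UU|Uu
U/II-3 un I-1×I-2: UU|Uu
⇒ U over [I-1,I-2,II-1,II-2,II-3]: 25 consistent
W/I-1 aff ·: ww
W/I-2 un ·: WW|Ww
W/II-1 un I-1×I-2: Ww
W/II-2 un I-1×I-2: Ww
W/II-3 un I-1×I-2: Ww
⇒ W over [I-1,I-2,II-1,II-2,II-3]: 2 consistent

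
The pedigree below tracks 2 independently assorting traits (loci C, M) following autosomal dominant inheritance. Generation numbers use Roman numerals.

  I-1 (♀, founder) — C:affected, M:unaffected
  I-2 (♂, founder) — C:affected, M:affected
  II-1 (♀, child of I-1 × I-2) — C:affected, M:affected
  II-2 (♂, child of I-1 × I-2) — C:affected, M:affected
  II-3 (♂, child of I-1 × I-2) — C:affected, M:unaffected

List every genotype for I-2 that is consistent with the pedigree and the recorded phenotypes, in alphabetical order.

I-2 ∈ {CC Mm, Cc Mm}

C/I-1 aff ·: Cc|CC
C/I-2 aff ·: Cc|CC
C/II-1 aff I-1×I-2: Cc|CC
C/II-2 aff I-1×I-2: Cc|CC
C/II-3 aff I-1×I-2: Cc|CC
⇒ C over [I-1,I-2,II-1,II-2,II-3]: 25 consistent
M/I-1 un ·: mm
M/I-2 aff ·: Mm
M/II-1 aff I-1×I-2: Mm
M/II-2 aff I-1×I-2: Mm
M/II-3 un I-1×I-2: mm
⇒ M over [I-1,I-2,II-1,II-2,II-3]: 1 consistent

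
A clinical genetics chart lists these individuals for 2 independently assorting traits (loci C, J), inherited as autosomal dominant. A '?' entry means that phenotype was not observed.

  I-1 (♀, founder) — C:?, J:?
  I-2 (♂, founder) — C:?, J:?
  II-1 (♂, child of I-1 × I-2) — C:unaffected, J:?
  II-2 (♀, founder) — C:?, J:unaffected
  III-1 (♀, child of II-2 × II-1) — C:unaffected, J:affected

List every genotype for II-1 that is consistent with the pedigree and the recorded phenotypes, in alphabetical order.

C/I-1 ? ·: cc|Cc
C/I-2 ? ·: cc|Cc
C/II-1 un I-1×I-2: cc
C/II-2 ? ·: cc|Cc
C/III-1 un II-2×II-1: cc
⇒ C over [I-1,I-2,II-1,II-2,III-1]: 8 consistent
J/I-1 ? ·: jj|Jj|JJ
J/I-2 ? ·: jj|Jj|JJ
J/II-1 ? I-1×I-2: Jj|JJ
J/II-2 un ·: jj
J/III-1 aff II-2×II-1: Jj
⇒ J over [I-1,I-2,II-1,II-2,III-1]: 11 consistent

II-1 ∈ {cc JJ, cc Jj}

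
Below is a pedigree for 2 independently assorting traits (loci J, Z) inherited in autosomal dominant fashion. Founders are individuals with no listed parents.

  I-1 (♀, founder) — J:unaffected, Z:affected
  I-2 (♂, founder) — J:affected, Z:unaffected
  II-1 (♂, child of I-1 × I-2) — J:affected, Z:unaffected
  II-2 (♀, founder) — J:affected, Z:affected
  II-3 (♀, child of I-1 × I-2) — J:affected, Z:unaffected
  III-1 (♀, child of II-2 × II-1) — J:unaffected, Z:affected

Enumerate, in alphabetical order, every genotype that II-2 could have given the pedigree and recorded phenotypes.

II-2 ∈ {Jj ZZ, Jj Zz}

J/I-1 un ·: jj
J/I-2 aff ·: Jj|JJ
J/II-1 aff I-1×I-2: Jj
J/II-2 aff ·: Jj
J/II-3 aff I-1×I-2: Jj
J/III-1 un II-2×II-1: jj
⇒ J over [I-1,I-2,II-1,II-2,II-3,III-1]: 2 consistent
Z/I-1 aff ·: Zz
Z/I-2 un ·: zz
Z/II-1 un I-1×I-2: zz
Z/II-2 aff ·: Zz|ZZ
Z/II-3 un I-1×I-2: zz
Z/III-1 aff II-2×II-1: Zz
⇒ Z over [I-1,I-2,II-1,II-2,II-3,III-1]: 2 consistent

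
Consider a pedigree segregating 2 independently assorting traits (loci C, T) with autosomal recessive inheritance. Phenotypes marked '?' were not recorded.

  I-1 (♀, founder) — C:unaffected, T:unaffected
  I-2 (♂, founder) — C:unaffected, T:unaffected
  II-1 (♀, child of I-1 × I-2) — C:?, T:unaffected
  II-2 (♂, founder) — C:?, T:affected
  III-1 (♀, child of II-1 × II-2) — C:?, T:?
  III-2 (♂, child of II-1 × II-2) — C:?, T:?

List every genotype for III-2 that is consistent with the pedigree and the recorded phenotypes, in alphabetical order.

C/I-1 un ·: CC|Cc
C/I-2 un ·: CC|Cc
C/II-1 ? I-1×I-2: CC|Cc|cc
C/II-2 ? ·: CC|Cc|cc
C/III-1 ? II-1×II-2: CC|Cc|cc
C/III-2 ? II-1×II-2: CC|Cc|cc
⇒ C over [I-1,I-2,II-1,II-2,III-1,III-2]: 81 consistent
T/I-1 un ·: TT|Tt
T/I-2 un ·: TT|Tt
T/II-1 un I-1×I-2: TT|Tt
T/II-2 aff ·: tt
T/III-1 ? II-1×II-2: Tt|tt
T/III-2 ? II-1×II-2: Tt|tt
⇒ T over [I-1,I-2,II-1,II-2,III-1,III-2]: 16 consistent

III-2 ∈ {CC Tt, CC tt, Cc Tt, Cc tt, cc Tt, cc tt}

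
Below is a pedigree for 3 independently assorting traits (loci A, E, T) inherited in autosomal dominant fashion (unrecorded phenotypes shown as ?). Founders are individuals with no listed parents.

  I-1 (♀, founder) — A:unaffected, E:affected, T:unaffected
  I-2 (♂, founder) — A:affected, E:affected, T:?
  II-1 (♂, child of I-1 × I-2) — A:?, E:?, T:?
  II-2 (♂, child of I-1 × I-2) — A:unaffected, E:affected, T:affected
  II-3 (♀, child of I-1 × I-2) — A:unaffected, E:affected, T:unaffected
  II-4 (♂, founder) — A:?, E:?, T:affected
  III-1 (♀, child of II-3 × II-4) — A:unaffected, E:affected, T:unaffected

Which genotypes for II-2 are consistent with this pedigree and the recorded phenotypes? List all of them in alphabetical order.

II-2 ∈ {aa EE Tt, aa Ee Tt}

A/I-1 un ·: aa
A/I-2 aff ·: Aa
A/II-1 ? I-1×I-2: aa|Aa
A/II-2 un I-1×I-2: aa
A/II-3 un I-1×I-2: aa
A/II-4 ? ·: aa|Aa
A/III-1 un II-3×II-4: aa
⇒ A over [I-1,I-2,II-1,II-2,II-3,II-4,III-1]: 4 consistent
E/I-1 aff ·: Ee|EE
E/I-2 aff ·: Ee|EE
E/II-1 ? I-1×I-2: ee|Ee|EE
E/II-2 aff I-1×I-2: Ee|EE
E/II-3 aff I-1×I-2: Ee|EE
E/II-4 ? ·: ee|Ee|EE
E/III-1 aff II-3×II-4: Ee|EE
⇒ E over [I-1,I-2,II-1,II-2,II-3,II-4,III-1]: 130 consistent
T/I-1 un ·: tt
T/I-2 ? ·: Tt
T/II-1 ? I-1×I-2: tt|Tt
T/II-2 aff I-1×I-2: Tt
T/II-3 un I-1×I-2: tt
T/II-4 aff ·: Tt
T/III-1 un II-3×II-4: tt
⇒ T over [I-1,I-2,II-1,II-2,II-3,II-4,III-1]: 2 consistent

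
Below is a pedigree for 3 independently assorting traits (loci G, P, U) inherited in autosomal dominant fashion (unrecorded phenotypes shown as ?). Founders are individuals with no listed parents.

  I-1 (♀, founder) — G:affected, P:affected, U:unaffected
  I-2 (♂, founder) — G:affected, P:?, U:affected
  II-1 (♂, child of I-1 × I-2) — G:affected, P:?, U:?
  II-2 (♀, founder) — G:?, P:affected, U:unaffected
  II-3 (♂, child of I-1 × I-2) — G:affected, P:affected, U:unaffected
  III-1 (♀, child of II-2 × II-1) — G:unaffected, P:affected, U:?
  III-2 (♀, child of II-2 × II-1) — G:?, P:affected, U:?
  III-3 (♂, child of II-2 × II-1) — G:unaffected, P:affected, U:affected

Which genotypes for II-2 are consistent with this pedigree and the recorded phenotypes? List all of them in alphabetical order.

G/I-1 aff ·: Gg|GG
G/I-2 aff ·: Gg|GG
G/II-1 aff I-1×I-2: Gg
G/II-2 ? ·: gg|Gg
G/II-3 aff I-1×I-2: Gg|GG
G/III-1 un II-2×II-1: gg
G/III-2 ? II-2×II-1: gg|Gg|GG
G/III-3 un II-2×II-1: gg
⇒ G over [I-1,I-2,II-1,II-2,II-3,III-1,III-2,III-3]: 30 consistent
P/I-1 aff ·: Pp|PP
P/I-2 ? ·: pp|Pp|PP
P/II-1 ? I-1×I-2: pp|Pp|PP
P/II-2 aff ·: Pp|PP
P/II-3 aff I-1×I-2: Pp|PP
P/III-1 aff II-2×II-1: Pp|PP
P/III-2 aff II-2×II-1: Pp|PP
P/III-3 aff II-2×II-1: Pp|PP
⇒ P over [I-1,I-2,II-1,II-2,II-3,III-1,III-2,III-3]: 197 consistent
U/I-1 un ·: uu
U/I-2 aff ·: Uu
U/II-1 ? I-1×I-2: Uu
U/II-2 un ·: uu
U/II-3 un I-1×I-2: uu
U/III-1 ? II-2×II-1: uu|Uu
U/III-2 ? II-2×II-1: uu|Uu
U/III-3 aff II-2×II-1: Uu
⇒ U over [I-1,I-2,II-1,II-2,II-3,III-1,III-2,III-3]: 4 consistent

II-2 ∈ {Gg PP uu, Gg Pp uu, gg PP uu, gg Pp uu}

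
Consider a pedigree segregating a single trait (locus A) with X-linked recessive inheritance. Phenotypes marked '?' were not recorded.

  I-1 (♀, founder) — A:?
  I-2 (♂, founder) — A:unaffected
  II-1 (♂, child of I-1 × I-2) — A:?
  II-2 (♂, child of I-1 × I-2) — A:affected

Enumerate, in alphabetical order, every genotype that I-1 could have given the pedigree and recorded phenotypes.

I-1 ∈ {X^AX^a, X^aX^a}

A/I-1 ? ·: X^AX^a|X^aX^a
A/I-2 un ·: X^AY
A/II-1 ? I-1×I-2: X^AY|X^aY
A/II-2 aff I-1×I-2: X^aY
⇒ A over [I-1,I-2,II-1,II-2]: 3 consistent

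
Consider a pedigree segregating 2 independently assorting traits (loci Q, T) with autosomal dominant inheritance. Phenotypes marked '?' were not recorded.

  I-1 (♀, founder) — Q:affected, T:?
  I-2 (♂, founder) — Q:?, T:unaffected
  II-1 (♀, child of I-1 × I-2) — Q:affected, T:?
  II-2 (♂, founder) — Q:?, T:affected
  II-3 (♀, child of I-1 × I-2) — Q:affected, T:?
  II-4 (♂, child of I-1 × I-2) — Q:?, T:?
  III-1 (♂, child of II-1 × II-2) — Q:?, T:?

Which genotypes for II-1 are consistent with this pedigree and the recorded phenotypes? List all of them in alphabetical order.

Q/I-1 aff ·: Qq|QQ
Q/I-2 ? ·: qq|Qq|QQ
Q/II-1 aff I-1×I-2: Qq|QQ
Q/II-2 ? ·: qq|Qq|QQ
Q/II-3 aff I-1×I-2: Qq|QQ
Q/II-4 ? I-1×I-2: qq|Qq|QQ
Q/III-1 ? II-1×II-2: qq|Qq|QQ
⇒ Q over [I-1,I-2,II-1,II-2,II-3,II-4,III-1]: 179 consistent
T/I-1 ? ·: tt|Tt|TT
T/I-2 un ·: tt
T/II-1 ? I-1×I-2: tt|Tt
T/II-2 aff ·: Tt|TT
T/II-3 ? I-1×I-2: tt|Tt
T/II-4 ? I-1×I-2: tt|Tt
T/III-1 ? II-1×II-2: tt|Tt|TT
⇒ T over [I-1,I-2,II-1,II-2,II-3,II-4,III-1]: 40 consistent

II-1 ∈ {QQ Tt, QQ tt, Qq Tt, Qq tt}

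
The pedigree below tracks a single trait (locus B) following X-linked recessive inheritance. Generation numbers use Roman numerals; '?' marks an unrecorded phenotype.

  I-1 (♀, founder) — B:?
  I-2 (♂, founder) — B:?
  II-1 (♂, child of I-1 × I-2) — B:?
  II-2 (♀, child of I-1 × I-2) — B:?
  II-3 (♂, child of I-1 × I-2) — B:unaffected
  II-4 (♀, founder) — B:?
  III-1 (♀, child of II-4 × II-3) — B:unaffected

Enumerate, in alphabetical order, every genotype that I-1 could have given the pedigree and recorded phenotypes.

I-1 ∈ {X^BX^B, X^BX^b}

B/I-1 ? ·: X^BX^B|X^BX^b
B/I-2 ? ·: X^BY|X^bY
B/II-1 ? I-1×I-2: X^BY|X^bY
B/II-2 ? I-1×I-2: X^BX^B|X^BX^b|X^bX^b
B/II-3 un I-1×I-2: X^BY
B/II-4 ? ·: X^BX^B|X^BX^b|X^bX^b
B/III-1 un II-4×II-3: X^BX^B|X^BX^b
⇒ B over [I-1,I-2,II-1,II-2,II-3,II-4,III-1]: 40 consistent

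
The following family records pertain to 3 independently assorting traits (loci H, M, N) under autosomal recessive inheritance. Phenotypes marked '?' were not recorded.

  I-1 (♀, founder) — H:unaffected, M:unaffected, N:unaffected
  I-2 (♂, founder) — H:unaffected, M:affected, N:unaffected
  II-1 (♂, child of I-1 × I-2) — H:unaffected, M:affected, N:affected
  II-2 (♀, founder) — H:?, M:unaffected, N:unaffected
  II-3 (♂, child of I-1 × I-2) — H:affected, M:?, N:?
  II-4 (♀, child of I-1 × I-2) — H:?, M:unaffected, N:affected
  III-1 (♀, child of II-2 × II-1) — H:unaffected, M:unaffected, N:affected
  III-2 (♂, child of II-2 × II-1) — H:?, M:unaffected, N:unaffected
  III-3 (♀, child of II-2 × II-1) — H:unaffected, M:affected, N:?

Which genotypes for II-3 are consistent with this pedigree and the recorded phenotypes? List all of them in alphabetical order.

H/I-1 un ·: Hh
H/I-2 un ·: Hh
H/II-1 un I-1×I-2: HH|Hh
H/II-2 ? ·: HH|Hh|hh
H/II-3 aff I-1×I-2: hh
H/II-4 ? I-1×I-2: HH|Hh|hh
H/III-1 un II-2×II-1: HH|Hh
H/III-2 ? II-2×II-1: HH|Hh|hh
H/III-3 un II-2×II-1: HH|Hh
⇒ H over [I-1,I-2,II-1,II-2,II-3,II-4,III-1,III-2,III-3]: 96 consistent
M/I-1 un ·: Mm
M/I-2 aff ·: mm
M/II-1 aff I-1×I-2: mm
M/II-2 un ·: Mm
M/II-3 ? I-1×I-2: Mm|mm
M/II-4 un I-1×I-2: Mm
M/III-1 un II-2×II-1: Mm
M/III-2 un II-2×II-1: Mm
M/III-3 aff II-2×II-1: mm
⇒ M over [I-1,I-2,II-1,II-2,II-3,II-4,III-1,III-2,III-3]: 2 consistent
N/I-1 un ·: Nn
N/I-2 un ·: Nn
N/II-1 aff I-1×I-2: nn
N/II-2 un ·: Nn
N/II-3 ? I-1×I-2: NN|Nn|nn
N/II-4 aff I-1×I-2: nn
N/III-1 aff II-2×II-1: nn
N/III-2 un II-2×II-1: Nn
N/III-3 ? II-2×II-1: Nn|nn
⇒ N over [I-1,I-2,II-1,II-2,II-3,II-4,III-1,III-2,III-3]: 6 consistent

II-3 ∈ {hh Mm NN, hh Mm Nn, hh Mm nn, hh mm NN, hh mm Nn, hh mm nn}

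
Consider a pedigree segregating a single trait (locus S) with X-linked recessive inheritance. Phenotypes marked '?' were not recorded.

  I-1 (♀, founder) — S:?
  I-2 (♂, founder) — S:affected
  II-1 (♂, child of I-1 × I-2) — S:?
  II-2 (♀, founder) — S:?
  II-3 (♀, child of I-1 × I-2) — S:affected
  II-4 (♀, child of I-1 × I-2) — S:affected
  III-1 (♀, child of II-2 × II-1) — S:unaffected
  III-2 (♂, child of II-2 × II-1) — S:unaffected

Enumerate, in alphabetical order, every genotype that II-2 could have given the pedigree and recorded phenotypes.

II-2 ∈ {X^SX^S, X^SX^s}

S/I-1 ? ·: X^SX^s|X^sX^s
S/I-2 aff ·: X^sY
S/II-1 ? I-1×I-2: X^SY|X^sY
S/II-2 ? ·: X^SX^S|X^SX^s
S/II-3 aff I-1×I-2: X^sX^s
S/II-4 aff I-1×I-2: X^sX^s
S/III-1 un II-2×II-1: X^SX^S|X^SX^s
S/III-2 un II-2×II-1: X^SY
⇒ S over [I-1,I-2,II-1,II-2,II-3,II-4,III-1,III-2]: 7 consistent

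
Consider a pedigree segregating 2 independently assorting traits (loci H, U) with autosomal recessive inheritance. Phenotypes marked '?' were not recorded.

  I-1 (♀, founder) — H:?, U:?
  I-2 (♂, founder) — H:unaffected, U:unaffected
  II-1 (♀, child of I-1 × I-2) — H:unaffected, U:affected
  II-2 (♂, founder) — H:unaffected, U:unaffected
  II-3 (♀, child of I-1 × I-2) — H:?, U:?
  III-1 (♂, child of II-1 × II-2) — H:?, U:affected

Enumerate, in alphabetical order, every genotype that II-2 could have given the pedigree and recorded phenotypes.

II-2 ∈ {HH Uu, Hh Uu}

H/I-1 ? ·: HH|Hh|hh
H/I-2 un ·: HH|Hh
H/II-1 un I-1×I-2: HH|Hh
H/II-2 un ·: HH|Hh
H/II-3 ? I-1×I-2: HH|Hh|hh
H/III-1 ? II-1×II-2: HH|Hh|hh
⇒ H over [I-1,I-2,II-1,II-2,II-3,III-1]: 74 consistent
U/I-1 ? ·: Uu|uu
U/I-2 un ·: Uu
U/II-1 aff I-1×I-2: uu
U/II-2 un ·: Uu
U/II-3 ? I-1×I-2: UU|Uu|uu
U/III-1 aff II-1×II-2: uu
⇒ U over [I-1,I-2,II-1,II-2,II-3,III-1]: 5 consistent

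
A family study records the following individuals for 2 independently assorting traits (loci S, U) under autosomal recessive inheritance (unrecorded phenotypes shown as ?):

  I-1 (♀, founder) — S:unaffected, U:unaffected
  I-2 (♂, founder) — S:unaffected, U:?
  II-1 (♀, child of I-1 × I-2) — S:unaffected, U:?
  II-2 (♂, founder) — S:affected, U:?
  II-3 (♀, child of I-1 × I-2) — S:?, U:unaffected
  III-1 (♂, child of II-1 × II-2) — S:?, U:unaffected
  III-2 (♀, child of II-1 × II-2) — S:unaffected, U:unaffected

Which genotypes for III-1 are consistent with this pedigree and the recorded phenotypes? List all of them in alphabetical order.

III-1 ∈ {Ss UU, Ss Uu, ss UU, ss Uu}

S/I-1 un ·: SS|Ss
S/I-2 un ·: SS|Ss
S/II-1 un I-1×I-2: SS|Ss
S/II-2 aff ·: ss
S/II-3 ? I-1×I-2: SS|Ss|ss
S/III-1 ? II-1×II-2: Ss|ss
S/III-2 un II-1×II-2: Ss
⇒ S over [I-1,I-2,II-1,II-2,II-3,III-1,III-2]: 22 consistent
U/I-1 un ·: UU|Uu
U/I-2 ? ·: UU|Uu|uu
U/II-1 ? I-1×I-2: UU|Uu|uu
U/II-2 ? ·: UU|Uu|uu
U/II-3 un I-1×I-2: UU|Uu
U/III-1 un II-1×II-2: UU|Uu
U/III-2 un II-1×II-2: UU|Uu
⇒ U over [I-1,I-2,II-1,II-2,II-3,III-1,III-2]: 120 consistent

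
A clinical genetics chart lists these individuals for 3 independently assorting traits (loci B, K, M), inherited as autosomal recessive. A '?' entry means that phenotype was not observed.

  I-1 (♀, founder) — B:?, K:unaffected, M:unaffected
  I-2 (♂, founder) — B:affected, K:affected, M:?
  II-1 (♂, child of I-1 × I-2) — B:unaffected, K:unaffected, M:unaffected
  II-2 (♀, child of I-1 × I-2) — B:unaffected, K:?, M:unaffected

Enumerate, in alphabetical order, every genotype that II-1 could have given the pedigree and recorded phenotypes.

B/I-1 ? ·: BB|Bb
B/I-2 aff ·: bb
B/II-1 un I-1×I-2: Bb
B/II-2 un I-1×I-2: Bb
⇒ B over [I-1,I-2,II-1,II-2]: 2 consistent
K/I-1 un ·: KK|Kk
K/I-2 aff ·: kk
K/II-1 un I-1×I-2: Kk
K/II-2 ? I-1×I-2: Kk|kk
⇒ K over [I-1,I-2,II-1,II-2]: 3 consistent
M/I-1 un ·: MM|Mm
M/I-2 ? ·: MM|Mm|mm
M/II-1 un I-1×I-2: MM|Mm
M/II-2 un I-1×I-2: MM|Mm
⇒ M over [I-1,I-2,II-1,II-2]: 15 consistent

II-1 ∈ {Bb Kk MM, Bb Kk Mm}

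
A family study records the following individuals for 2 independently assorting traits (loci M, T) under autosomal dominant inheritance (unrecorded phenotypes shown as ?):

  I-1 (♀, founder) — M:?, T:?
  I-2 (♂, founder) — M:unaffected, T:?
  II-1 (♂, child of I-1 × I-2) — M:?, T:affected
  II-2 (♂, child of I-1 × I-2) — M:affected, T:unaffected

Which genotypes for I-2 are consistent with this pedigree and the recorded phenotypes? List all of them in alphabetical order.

M/I-1 ? ·: Mm|MM
M/I-2 un ·: mm
M/II-1 ? I-1×I-2: mm|Mm
M/II-2 aff I-1×I-2: Mm
⇒ M over [I-1,I-2,II-1,II-2]: 3 consistent
T/I-1 ? ·: tt|Tt
T/I-2 ? ·: tt|Tt
T/II-1 aff I-1×I-2: Tt|TT
T/II-2 un I-1×I-2: tt
⇒ T over [I-1,I-2,II-1,II-2]: 4 consistent

I-2 ∈ {mm Tt, mm tt}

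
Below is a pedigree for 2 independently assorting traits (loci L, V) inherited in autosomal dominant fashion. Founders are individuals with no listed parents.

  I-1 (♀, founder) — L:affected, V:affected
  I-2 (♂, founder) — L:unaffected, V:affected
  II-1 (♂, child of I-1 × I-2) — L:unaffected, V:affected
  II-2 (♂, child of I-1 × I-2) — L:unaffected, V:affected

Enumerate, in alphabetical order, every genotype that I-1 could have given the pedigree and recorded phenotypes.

L/I-1 aff ·: Ll
L/I-2 un ·: ll
L/II-1 un I-1×I-2: ll
L/II-2 un I-1×I-2: ll
⇒ L over [I-1,I-2,II-1,II-2]: 1 consistent
V/I-1 aff ·: Vv|VV
V/I-2 aff ·: Vv|VV
V/II-1 aff I-1×I-2: Vv|VV
V/II-2 aff I-1×I-2: Vv|VV
⇒ V over [I-1,I-2,II-1,II-2]: 13 consistent

I-1 ∈ {Ll VV, Ll Vv}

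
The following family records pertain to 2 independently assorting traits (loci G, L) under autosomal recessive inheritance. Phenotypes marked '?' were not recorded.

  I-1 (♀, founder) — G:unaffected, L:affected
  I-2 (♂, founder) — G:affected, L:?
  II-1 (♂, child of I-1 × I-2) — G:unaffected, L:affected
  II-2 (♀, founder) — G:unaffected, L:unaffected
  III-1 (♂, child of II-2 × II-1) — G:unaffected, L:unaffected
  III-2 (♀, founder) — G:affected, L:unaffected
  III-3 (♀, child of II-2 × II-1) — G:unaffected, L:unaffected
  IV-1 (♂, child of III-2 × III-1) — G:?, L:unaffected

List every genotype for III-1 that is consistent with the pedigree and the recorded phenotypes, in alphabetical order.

III-1 ∈ {GG Ll, Gg Ll}

G/I-1 un ·: GG|Gg
G/I-2 aff ·: gg
G/II-1 un I-1×I-2: Gg
G/II-2 un ·: GG|Gg
G/III-1 un II-2×II-1: GG|Gg
G/III-2 aff ·: gg
G/III-3 un II-2×II-1: GG|Gg
G/IV-1 ? III-2×III-1: Gg|gg
⇒ G over [I-1,I-2,II-1,II-2,III-1,III-2,III-3,IV-1]: 24 consistent
L/I-1 aff ·: ll
L/I-2 ? ·: Ll|ll
L/II-1 aff I-1×I-2: ll
L/II-2 un ·: LL|Ll
L/III-1 un II-2×II-1: Ll
L/III-2 un ·: LL|Ll
L/III-3 un II-2×II-1: Ll
L/IV-1 un III-2×III-1: LL|Ll
⇒ L over [I-1,I-2,II-1,II-2,III-1,III-2,III-3,IV-1]: 16 consistent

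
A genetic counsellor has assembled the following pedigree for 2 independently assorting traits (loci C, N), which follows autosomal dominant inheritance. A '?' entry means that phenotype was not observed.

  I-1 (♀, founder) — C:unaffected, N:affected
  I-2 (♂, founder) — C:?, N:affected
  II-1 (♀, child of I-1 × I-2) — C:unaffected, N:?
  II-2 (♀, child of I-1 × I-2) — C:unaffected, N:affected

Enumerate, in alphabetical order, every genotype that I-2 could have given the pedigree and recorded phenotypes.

I-2 ∈ {Cc NN, Cc Nn, cc NN, cc Nn}

C/I-1 un ·: cc
C/I-2 ? ·: cc|Cc
C/II-1 un I-1×I-2: cc
C/II-2 un I-1×I-2: cc
⇒ C over [I-1,I-2,II-1,II-2]: 2 consistent
N/I-1 aff ·: Nn|NN
N/I-2 aff ·: Nn|NN
N/II-1 ? I-1×I-2: nn|Nn|NN
N/II-2 aff I-1×I-2: Nn|NN
⇒ N over [I-1,I-2,II-1,II-2]: 15 consistent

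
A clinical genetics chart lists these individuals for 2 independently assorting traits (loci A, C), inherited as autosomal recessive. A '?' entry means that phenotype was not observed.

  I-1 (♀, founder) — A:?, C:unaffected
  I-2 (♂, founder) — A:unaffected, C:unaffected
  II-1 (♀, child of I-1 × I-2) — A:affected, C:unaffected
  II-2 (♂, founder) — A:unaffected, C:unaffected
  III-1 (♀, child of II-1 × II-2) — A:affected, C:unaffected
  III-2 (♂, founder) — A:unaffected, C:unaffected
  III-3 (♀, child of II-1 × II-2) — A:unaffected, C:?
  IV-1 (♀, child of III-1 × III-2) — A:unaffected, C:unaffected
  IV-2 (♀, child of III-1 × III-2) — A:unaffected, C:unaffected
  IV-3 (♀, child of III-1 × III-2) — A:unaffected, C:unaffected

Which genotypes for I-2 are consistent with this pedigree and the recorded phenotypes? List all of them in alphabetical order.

I-2 ∈ {Aa CC, Aa Cc}

A/I-1 ? ·: Aa|aa
A/I-2 un ·: Aa
A/II-1 aff I-1×I-2: aa
A/II-2 un ·: Aa
A/III-1 aff II-1×II-2: aa
A/III-2 un ·: AA|Aa
A/III-3 un II-1×II-2: Aa
A/IV-1 un III-1×III-2: Aa
A/IV-2 un III-1×III-2: Aa
A/IV-3 un III-1×III-2: Aa
⇒ A over [I-1,I-2,II-1,II-2,III-1,III-2,III-3,IV-1,IV-2,IV-3]: 4 consistent
C/I-1 un ·: CC|Cc
C/I-2 un ·: CC|Cc
C/II-1 un I-1×I-2: CC|Cc
C/II-2 un ·: CC|Cc
C/III-1 un II-1×II-2: CC|Cc
C/III-2 un ·: CC|Cc
C/III-3 ? II-1×II-2: CC|Cc|cc
C/IV-1 un III-1×III-2: CC|Cc
C/IV-2 un III-1×III-2: CC|Cc
C/IV-3 un III-1×III-2: CC|Cc
⇒ C over [I-1,I-2,II-1,II-2,III-1,III-2,III-3,IV-1,IV-2,IV-3]: 611 consistent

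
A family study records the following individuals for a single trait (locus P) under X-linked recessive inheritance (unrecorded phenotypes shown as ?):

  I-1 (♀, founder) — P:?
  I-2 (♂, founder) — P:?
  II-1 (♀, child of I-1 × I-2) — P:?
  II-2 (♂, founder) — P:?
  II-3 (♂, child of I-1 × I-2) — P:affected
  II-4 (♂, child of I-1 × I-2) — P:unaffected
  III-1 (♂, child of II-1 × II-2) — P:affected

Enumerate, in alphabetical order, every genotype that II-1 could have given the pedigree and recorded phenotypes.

II-1 ∈ {X^PX^p, X^pX^p}

P/I-1 ? ·: X^PX^p
P/I-2 ? ·: X^PY|X^pY
P/II-1 ? I-1×I-2: X^PX^p|X^pX^p
P/II-2 ? ·: X^PY|X^pY
P/II-3 aff I-1×I-2: X^pY
P/II-4 un I-1×I-2: X^PY
P/III-1 aff II-1×II-2: X^pY
⇒ P over [I-1,I-2,II-1,II-2,II-3,II-4,III-1]: 6 consistent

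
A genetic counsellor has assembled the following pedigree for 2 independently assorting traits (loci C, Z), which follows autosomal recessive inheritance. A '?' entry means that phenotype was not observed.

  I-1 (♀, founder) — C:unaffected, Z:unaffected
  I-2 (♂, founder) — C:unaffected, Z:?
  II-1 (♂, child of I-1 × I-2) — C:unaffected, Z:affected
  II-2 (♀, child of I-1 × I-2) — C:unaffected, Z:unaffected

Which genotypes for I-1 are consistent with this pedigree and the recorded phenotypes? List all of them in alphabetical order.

I-1 ∈ {CC Zz, Cc Zz}

C/I-1 un ·: CC|Cc
C/I-2 un ·: CC|Cc
C/II-1 un I-1×I-2: CC|Cc
C/II-2 un I-1×I-2: CC|Cc
⇒ C over [I-1,I-2,II-1,II-2]: 13 consistent
Z/I-1 un ·: Zz
Z/I-2 ? ·: Zz|zz
Z/II-1 aff I-1×I-2: zz
Z/II-2 un I-1×I-2: ZZ|Zz
⇒ Z over [I-1,I-2,II-1,II-2]: 3 consistent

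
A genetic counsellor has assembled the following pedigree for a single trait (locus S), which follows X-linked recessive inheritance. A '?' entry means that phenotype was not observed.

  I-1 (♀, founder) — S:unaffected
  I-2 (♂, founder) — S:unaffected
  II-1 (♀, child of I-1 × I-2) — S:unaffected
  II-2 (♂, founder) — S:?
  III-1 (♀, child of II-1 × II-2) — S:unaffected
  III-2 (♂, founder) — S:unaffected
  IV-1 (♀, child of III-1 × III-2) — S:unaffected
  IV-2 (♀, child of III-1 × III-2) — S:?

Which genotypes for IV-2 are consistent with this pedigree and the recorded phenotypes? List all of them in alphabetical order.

IV-2 ∈ {X^SX^S, X^SX^s}

S/I-1 un ·: X^SX^S|X^SX^s
S/I-2 un ·: X^SY
S/II-1 un I-1×I-2: X^SX^S|X^SX^s
S/II-2 ? ·: X^SY|X^sY
S/III-1 un II-1×II-2: X^SX^S|X^SX^s
S/III-2 un ·: X^SY
S/IV-1 un III-1×III-2: X^SX^S|X^SX^s
S/IV-2 ? III-1×III-2: X^SX^S|X^SX^s
⇒ S over [I-1,I-2,II-1,II-2,III-1,III-2,IV-1,IV-2]: 19 consistent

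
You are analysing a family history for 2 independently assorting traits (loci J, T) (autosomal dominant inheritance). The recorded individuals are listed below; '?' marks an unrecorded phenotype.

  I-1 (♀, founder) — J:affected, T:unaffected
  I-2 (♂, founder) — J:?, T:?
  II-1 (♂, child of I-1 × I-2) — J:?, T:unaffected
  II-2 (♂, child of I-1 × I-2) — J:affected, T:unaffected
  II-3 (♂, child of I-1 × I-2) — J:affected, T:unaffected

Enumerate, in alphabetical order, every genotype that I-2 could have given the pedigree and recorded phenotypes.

I-2 ∈ {JJ Tt, JJ tt, Jj Tt, Jj tt, jj Tt, jj tt}

J/I-1 aff ·: Jj|JJ
J/I-2 ? ·: jj|Jj|JJ
J/II-1 ? I-1×I-2: jj|Jj|JJ
J/II-2 aff I-1×I-2: Jj|JJ
J/II-3 aff I-1×I-2: Jj|JJ
⇒ J over [I-1,I-2,II-1,II-2,II-3]: 32 consistent
T/I-1 un ·: tt
T/I-2 ? ·: tt|Tt
T/II-1 un I-1×I-2: tt
T/II-2 un I-1×I-2: tt
T/II-3 un I-1×I-2: tt
⇒ T over [I-1,I-2,II-1,II-2,II-3]: 2 consistent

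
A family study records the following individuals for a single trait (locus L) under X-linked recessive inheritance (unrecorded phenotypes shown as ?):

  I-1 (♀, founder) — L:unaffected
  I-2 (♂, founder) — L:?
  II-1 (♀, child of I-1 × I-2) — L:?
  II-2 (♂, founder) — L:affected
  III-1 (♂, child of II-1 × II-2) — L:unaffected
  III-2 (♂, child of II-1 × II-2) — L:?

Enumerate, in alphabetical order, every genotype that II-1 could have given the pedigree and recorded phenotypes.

II-1 ∈ {X^LX^L, X^LX^l}

L/I-1 un ·: X^LX^L|X^LX^l
L/I-2 ? ·: X^LY|X^lY
L/II-1 ? I-1×I-2: X^LX^L|X^LX^l
L/II-2 aff ·: X^lY
L/III-1 un II-1×II-2: X^LY
L/III-2 ? II-1×II-2: X^LY|X^lY
⇒ L over [I-1,I-2,II-1,II-2,III-1,III-2]: 8 consistent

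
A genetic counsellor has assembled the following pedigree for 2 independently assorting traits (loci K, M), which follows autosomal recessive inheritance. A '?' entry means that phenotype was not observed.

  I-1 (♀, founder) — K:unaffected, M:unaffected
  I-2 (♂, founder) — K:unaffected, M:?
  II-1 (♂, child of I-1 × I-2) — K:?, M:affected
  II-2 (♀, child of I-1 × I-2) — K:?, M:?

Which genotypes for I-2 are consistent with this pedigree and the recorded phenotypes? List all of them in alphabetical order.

I-2 ∈ {KK Mm, KK mm, Kk Mm, Kk mm}

K/I-1 un ·: KK|Kk
K/I-2 un ·: KK|Kk
K/II-1 ? I-1×I-2: KK|Kk|kk
K/II-2 ? I-1×I-2: KK|Kk|kk
⇒ K over [I-1,I-2,II-1,II-2]: 18 consistent
M/I-1 un ·: Mm
M/I-2 ? ·: Mm|mm
M/II-1 aff I-1×I-2: mm
M/II-2 ? I-1×I-2: MM|Mm|mm
⇒ M over [I-1,I-2,II-1,II-2]: 5 consistent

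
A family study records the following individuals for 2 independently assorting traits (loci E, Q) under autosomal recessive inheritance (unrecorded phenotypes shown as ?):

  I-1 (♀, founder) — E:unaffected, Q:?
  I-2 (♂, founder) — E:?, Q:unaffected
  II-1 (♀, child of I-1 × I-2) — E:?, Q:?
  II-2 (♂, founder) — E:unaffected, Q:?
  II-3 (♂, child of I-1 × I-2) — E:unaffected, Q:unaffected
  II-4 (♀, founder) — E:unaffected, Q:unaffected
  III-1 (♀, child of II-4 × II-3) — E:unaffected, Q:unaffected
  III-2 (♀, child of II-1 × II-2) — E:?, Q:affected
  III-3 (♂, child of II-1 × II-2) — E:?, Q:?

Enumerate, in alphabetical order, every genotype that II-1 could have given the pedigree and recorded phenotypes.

II-1 ∈ {EE Qq, EE qq, Ee Qq, Ee qq, ee Qq, ee qq}

E/I-1 un ·: EE|Ee
E/I-2 ? ·: EE|Ee|ee
E/II-1 ? I-1×I-2: EE|Ee|ee
E/II-2 un ·: EE|Ee
E/II-3 un I-1×I-2: EE|Ee
E/II-4 un ·: EE|Ee
E/III-1 un II-4×II-3: EE|Ee
E/III-2 ? II-1×II-2: EE|Ee|ee
E/III-3 ? II-1×II-2: EE|Ee|ee
⇒ E over [I-1,I-2,II-1,II-2,II-3,II-4,III-1,III-2,III-3]: 552 consistent
Q/I-1 ? ·: QQ|Qq|qq
Q/I-2 un ·: QQ|Qq
Q/II-1 ? I-1×I-2: Qq|qq
Q/II-2 ? ·: Qq|qq
Q/II-3 un I-1×I-2: QQ|Qq
Q/II-4 un ·: QQ|Qq
Q/III-1 un II-4×II-3: QQ|Qq
Q/III-2 aff II-1×II-2: qq
Q/III-3 ? II-1×II-2: QQ|Qq|qq
⇒ Q over [I-1,I-2,II-1,II-2,II-3,II-4,III-1,III-2,III-3]: 178 consistent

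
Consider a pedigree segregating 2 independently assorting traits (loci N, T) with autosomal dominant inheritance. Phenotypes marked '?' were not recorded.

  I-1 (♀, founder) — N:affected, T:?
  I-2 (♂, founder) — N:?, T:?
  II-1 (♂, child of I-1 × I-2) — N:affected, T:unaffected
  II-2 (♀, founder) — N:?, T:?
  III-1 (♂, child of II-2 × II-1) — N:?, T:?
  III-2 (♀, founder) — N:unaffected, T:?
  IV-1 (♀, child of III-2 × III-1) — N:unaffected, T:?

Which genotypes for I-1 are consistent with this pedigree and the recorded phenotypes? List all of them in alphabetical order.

N/I-1 aff ·: Nn|NN
N/I-2 ? ·: nn|Nn|NN
N/II-1 aff I-1×I-2: Nn|NN
N/II-2 ? ·: nn|Nn|NN
N/III-1 ? II-2×II-1: nn|Nn
N/III-2 un ·: nn
N/IV-1 un III-2×III-1: nn
⇒ N over [I-1,I-2,II-1,II-2,III-1,III-2,IV-1]: 33 consistent
T/I-1 ? ·: tt|Tt
T/I-2 ? ·: tt|Tt
T/II-1 un I-1×I-2: tt
T/II-2 ? ·: tt|Tt|TT
T/III-1 ? II-2×II-1: tt|Tt
T/III-2 ? ·: tt|Tt|TT
T/IV-1 ? III-2×III-1: tt|Tt|TT
⇒ T over [I-1,I-2,II-1,II-2,III-1,III-2,IV-1]: 88 consistent

I-1 ∈ {NN Tt, NN tt, Nn Tt, Nn tt}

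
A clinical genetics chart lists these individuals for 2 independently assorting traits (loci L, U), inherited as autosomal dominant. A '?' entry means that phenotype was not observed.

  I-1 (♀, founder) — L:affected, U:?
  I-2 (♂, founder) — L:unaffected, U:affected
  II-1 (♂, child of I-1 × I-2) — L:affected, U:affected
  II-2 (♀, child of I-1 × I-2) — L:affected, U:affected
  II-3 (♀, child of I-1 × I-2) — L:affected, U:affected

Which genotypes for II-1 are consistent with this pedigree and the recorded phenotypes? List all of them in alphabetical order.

L/I-1 aff ·: Ll|LL
L/I-2 un ·: ll
L/II-1 aff I-1×I-2: Ll
L/II-2 aff I-1×I-2: Ll
L/II-3 aff I-1×I-2: Ll
⇒ L over [I-1,I-2,II-1,II-2,II-3]: 2 consistent
U/I-1 ? ·: uu|Uu|UU
U/I-2 aff ·: Uu|UU
U/II-1 aff I-1×I-2: Uu|UU
U/II-2 aff I-1×I-2: Uu|UU
U/II-3 aff I-1×I-2: Uu|UU
⇒ U over [I-1,I-2,II-1,II-2,II-3]: 27 consistent

II-1 ∈ {Ll UU, Ll Uu}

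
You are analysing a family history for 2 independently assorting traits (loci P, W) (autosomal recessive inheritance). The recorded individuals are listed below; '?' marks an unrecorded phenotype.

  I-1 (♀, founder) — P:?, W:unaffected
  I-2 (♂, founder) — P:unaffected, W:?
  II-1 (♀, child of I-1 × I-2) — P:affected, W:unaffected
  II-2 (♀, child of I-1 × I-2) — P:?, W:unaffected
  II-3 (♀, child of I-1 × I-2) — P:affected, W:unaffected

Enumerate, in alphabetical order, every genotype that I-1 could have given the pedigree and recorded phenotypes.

P/I-1 ? ·: Pp|pp
P/I-2 un ·: Pp
P/II-1 aff I-1×I-2: pp
P/II-2 ? I-1×I-2: PP|Pp|pp
P/II-3 aff I-1×I-2: pp
⇒ P over [I-1,I-2,II-1,II-2,II-3]: 5 consistent
W/I-1 un ·: WW|Ww
W/I-2 ? ·: WW|Ww|ww
W/II-1 un I-1×I-2: WW|Ww
W/II-2 un I-1×I-2: WW|Ww
W/II-3 un I-1×I-2: WW|Ww
⇒ W over [I-1,I-2,II-1,II-2,II-3]: 27 consistent

I-1 ∈ {Pp WW, Pp Ww, pp WW, pp Ww}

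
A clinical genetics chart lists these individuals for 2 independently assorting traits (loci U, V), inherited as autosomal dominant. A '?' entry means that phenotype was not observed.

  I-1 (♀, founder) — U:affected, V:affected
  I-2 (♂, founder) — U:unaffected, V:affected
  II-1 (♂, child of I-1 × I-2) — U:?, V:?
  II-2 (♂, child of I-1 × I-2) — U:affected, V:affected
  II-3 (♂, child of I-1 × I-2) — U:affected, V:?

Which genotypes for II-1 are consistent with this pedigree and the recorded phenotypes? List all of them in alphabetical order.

II-1 ∈ {Uu VV, Uu Vv, Uu vv, uu VV, uu Vv, uu vv}

U/I-1 aff ·: Uu|UU
U/I-2 un ·: uu
U/II-1 ? I-1×I-2: uu|Uu
U/II-2 aff I-1×I-2: Uu
U/II-3 aff I-1×I-2: Uu
⇒ U over [I-1,I-2,II-1,II-2,II-3]: 3 consistent
V/I-1 aff ·: Vv|VV
V/I-2 aff ·: Vv|VV
V/II-1 ? I-1×I-2: vv|Vv|VV
V/II-2 aff I-1×I-2: Vv|VV
V/II-3 ? I-1×I-2: vv|Vv|VV
⇒ V over [I-1,I-2,II-1,II-2,II-3]: 35 consistent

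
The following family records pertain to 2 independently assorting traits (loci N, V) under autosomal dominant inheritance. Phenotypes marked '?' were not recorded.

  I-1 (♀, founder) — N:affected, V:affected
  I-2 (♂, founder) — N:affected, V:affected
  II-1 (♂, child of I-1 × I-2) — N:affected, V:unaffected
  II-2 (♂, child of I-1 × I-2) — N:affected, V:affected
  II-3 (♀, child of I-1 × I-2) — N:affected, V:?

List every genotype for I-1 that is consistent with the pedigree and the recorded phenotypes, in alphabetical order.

N/I-1 aff ·: Nn|NN
N/I-2 aff ·: Nn|NN
N/II-1 aff I-1×I-2: Nn|NN
N/II-2 aff I-1×I-2: Nn|NN
N/II-3 aff I-1×I-2: Nn|NN
⇒ N over [I-1,I-2,II-1,II-2,II-3]: 25 consistent
V/I-1 aff ·: Vv
V/I-2 aff ·: Vv
V/II-1 un I-1×I-2: vv
V/II-2 aff I-1×I-2: Vv|VV
V/II-3 ? I-1×I-2: vv|Vv|VV
⇒ V over [I-1,I-2,II-1,II-2,II-3]: 6 consistent

I-1 ∈ {NN Vv, Nn Vv}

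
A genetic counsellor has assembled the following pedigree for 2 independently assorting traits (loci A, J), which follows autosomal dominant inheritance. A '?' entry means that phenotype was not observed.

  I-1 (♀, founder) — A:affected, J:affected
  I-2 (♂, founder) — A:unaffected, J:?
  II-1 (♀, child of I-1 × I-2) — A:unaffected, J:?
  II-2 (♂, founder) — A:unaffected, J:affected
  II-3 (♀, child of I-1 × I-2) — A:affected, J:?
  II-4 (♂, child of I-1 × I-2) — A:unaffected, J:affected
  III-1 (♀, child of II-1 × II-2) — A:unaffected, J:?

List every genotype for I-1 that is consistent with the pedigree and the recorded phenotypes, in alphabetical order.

I-1 ∈ {Aa JJ, Aa Jj}

A/I-1 aff ·: Aa
A/I-2 un ·: aa
A/II-1 un I-1×I-2: aa
A/II-2 un ·: aa
A/II-3 aff I-1×I-2: Aa
A/II-4 un I-1×I-2: aa
A/III-1 un II-1×II-2: aa
⇒ A over [I-1,I-2,II-1,II-2,II-3,II-4,III-1]: 1 consistent
J/I-1 aff ·: Jj|JJ
J/I-2 ? ·: jj|Jj|JJ
J/II-1 ? I-1×I-2: jj|Jj|JJ
J/II-2 aff ·: Jj|JJ
J/II-3 ? I-1×I-2: jj|Jj|JJ
J/II-4 aff I-1×I-2: Jj|JJ
J/III-1 ? II-1×II-2: jj|Jj|JJ
⇒ J over [I-1,I-2,II-1,II-2,II-3,II-4,III-1]: 154 consistent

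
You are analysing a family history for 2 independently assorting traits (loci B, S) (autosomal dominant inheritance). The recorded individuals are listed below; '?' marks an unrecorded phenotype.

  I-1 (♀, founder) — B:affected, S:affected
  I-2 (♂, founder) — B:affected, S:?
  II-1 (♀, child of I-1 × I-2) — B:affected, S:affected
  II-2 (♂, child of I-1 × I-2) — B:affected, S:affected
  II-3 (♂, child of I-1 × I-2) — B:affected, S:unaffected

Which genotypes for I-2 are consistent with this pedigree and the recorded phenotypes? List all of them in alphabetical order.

B/I-1 aff ·: Bb|BB
B/I-2 aff ·: Bb|BB
B/II-1 aff I-1×I-2: Bb|BB
B/II-2 aff I-1×I-2: Bb|BB
B/II-3 aff I-1×I-2: Bb|BB
⇒ B over [I-1,I-2,II-1,II-2,II-3]: 25 consistent
S/I-1 aff ·: Ss
S/I-2 ? ·: ss|Ss
S/II-1 aff I-1×I-2: Ss|SS
S/II-2 aff I-1×I-2: Ss|SS
S/II-3 un I-1×I-2: ss
⇒ S over [I-1,I-2,II-1,II-2,II-3]: 5 consistent

I-2 ∈ {BB Ss, BB ss, Bb Ss, Bb ss}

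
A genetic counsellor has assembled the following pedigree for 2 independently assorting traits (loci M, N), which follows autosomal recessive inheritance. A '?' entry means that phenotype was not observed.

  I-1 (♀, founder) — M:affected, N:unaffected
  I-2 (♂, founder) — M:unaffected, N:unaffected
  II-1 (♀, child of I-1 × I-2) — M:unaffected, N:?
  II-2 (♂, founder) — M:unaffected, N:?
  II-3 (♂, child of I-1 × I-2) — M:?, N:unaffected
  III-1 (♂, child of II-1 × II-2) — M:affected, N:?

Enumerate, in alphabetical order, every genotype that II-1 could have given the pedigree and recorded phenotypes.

II-1 ∈ {Mm NN, Mm Nn, Mm nn}

M/I-1 aff ·: mm
M/I-2 un ·: MM|Mm
M/II-1 un I-1×I-2: Mm
M/II-2 un ·: Mm
M/II-3 ? I-1×I-2: Mm|mm
M/III-1 aff II-1×II-2: mm
⇒ M over [I-1,I-2,II-1,II-2,II-3,III-1]: 3 consistent
N/I-1 un ·: NN|Nn
N/I-2 un ·: NN|Nn
N/II-1 ? I-1×I-2: NN|Nn|nn
N/II-2 ? ·: NN|Nn|nn
N/II-3 un I-1×I-2: NN|Nn
N/III-1 ? II-1×II-2: NN|Nn|nn
⇒ N over [I-1,I-2,II-1,II-2,II-3,III-1]: 78 consistent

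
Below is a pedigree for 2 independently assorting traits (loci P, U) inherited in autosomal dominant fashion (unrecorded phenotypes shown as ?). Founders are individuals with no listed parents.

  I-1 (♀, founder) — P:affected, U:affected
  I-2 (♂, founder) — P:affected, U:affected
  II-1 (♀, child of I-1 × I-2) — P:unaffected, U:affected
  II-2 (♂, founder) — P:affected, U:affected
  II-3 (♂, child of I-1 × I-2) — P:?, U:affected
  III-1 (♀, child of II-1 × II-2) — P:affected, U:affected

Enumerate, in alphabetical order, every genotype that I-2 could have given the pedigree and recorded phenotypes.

P/I-1 aff ·: Pp
P/I-2 aff ·: Pp
P/II-1 un I-1×I-2: pp
P/II-2 aff ·: Pp|PP
P/II-3 ? I-1×I-2: pp|Pp|PP
P/III-1 aff II-1×II-2: Pp
⇒ P over [I-1,I-2,II-1,II-2,II-3,III-1]: 6 consistent
U/I-1 aff ·: Uu|UU
U/I-2 aff ·: Uu|UU
U/II-1 aff I-1×I-2: Uu|UU
U/II-2 aff ·: Uu|UU
U/II-3 aff I-1×I-2: Uu|UU
U/III-1 aff II-1×II-2: Uu|UU
⇒ U over [I-1,I-2,II-1,II-2,II-3,III-1]: 45 consistent

I-2 ∈ {Pp UU, Pp Uu}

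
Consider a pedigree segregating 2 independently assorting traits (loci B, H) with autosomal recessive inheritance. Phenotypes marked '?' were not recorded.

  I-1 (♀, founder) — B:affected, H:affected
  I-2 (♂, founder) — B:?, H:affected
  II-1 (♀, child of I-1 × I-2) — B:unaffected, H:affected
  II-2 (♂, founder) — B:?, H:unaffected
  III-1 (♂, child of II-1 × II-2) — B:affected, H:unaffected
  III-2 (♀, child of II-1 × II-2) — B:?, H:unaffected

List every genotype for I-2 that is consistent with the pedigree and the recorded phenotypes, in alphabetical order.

I-2 ∈ {BB hh, Bb hh}

B/I-1 aff ·: bb
B/I-2 ? ·: BB|Bb
B/II-1 un I-1×I-2: Bb
B/II-2 ? ·: Bb|bb
B/III-1 aff II-1×II-2: bb
B/III-2 ? II-1×II-2: BB|Bb|bb
⇒ B over [I-1,I-2,II-1,II-2,III-1,III-2]: 10 consistent
H/I-1 aff ·: hh
H/I-2 aff ·: hh
H/II-1 aff I-1×I-2: hh
H/II-2 un ·: HH|Hh
H/III-1 un II-1×II-2: Hh
H/III-2 un II-1×II-2: Hh
⇒ H over [I-1,I-2,II-1,II-2,III-1,III-2]: 2 consistent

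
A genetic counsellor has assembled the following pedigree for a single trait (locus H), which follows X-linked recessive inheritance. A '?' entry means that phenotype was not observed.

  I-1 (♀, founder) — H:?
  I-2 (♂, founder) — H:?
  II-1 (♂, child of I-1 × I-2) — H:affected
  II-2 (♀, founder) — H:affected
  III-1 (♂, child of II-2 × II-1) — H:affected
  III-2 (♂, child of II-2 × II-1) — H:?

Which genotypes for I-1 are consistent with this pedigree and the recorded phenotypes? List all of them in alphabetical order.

H/I-1 ? ·: X^HX^h|X^hX^h
H/I-2 ? ·: X^HY|X^hY
H/II-1 aff I-1×I-2: X^hY
H/II-2 aff ·: X^hX^h
H/III-1 aff II-2×II-1: X^hY
H/III-2 ? II-2×II-1: X^hY
⇒ H over [I-1,I-2,II-1,II-2,III-1,III-2]: 4 consistent

I-1 ∈ {X^HX^h, X^hX^h}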